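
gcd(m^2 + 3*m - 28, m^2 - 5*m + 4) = m - 4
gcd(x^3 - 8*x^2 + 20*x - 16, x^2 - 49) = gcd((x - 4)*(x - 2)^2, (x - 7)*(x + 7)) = 1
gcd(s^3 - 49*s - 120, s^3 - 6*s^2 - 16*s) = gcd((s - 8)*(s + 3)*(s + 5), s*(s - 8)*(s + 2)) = s - 8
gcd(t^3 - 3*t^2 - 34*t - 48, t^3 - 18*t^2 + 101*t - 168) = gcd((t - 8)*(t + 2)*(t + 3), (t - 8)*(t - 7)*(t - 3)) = t - 8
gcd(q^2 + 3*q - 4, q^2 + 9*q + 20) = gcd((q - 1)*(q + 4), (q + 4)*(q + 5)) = q + 4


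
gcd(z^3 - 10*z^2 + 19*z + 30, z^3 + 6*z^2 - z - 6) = z + 1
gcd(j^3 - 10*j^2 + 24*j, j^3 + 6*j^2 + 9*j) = j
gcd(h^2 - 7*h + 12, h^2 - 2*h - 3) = h - 3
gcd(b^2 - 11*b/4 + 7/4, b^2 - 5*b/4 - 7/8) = b - 7/4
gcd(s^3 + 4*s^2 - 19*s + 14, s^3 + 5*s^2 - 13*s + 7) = s^2 + 6*s - 7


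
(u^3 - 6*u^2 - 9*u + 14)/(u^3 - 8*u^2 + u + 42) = (u - 1)/(u - 3)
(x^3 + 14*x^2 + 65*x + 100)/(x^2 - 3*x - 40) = (x^2 + 9*x + 20)/(x - 8)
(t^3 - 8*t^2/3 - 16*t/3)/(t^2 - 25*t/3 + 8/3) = t*(3*t^2 - 8*t - 16)/(3*t^2 - 25*t + 8)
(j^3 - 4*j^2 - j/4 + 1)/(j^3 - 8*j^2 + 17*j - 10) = (j^3 - 4*j^2 - j/4 + 1)/(j^3 - 8*j^2 + 17*j - 10)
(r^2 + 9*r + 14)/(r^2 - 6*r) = (r^2 + 9*r + 14)/(r*(r - 6))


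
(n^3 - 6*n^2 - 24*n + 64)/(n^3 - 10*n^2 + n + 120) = (n^2 + 2*n - 8)/(n^2 - 2*n - 15)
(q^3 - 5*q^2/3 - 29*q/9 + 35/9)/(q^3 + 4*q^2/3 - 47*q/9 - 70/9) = (q - 1)/(q + 2)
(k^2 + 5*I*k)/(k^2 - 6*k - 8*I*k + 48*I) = k*(k + 5*I)/(k^2 - 6*k - 8*I*k + 48*I)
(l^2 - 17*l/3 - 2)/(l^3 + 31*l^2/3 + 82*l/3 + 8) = (l - 6)/(l^2 + 10*l + 24)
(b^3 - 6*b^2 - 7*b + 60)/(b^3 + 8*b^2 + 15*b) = (b^2 - 9*b + 20)/(b*(b + 5))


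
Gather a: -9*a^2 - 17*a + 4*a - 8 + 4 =-9*a^2 - 13*a - 4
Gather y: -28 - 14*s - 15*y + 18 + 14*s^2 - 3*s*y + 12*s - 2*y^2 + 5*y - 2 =14*s^2 - 2*s - 2*y^2 + y*(-3*s - 10) - 12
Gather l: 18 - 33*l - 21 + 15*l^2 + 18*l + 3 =15*l^2 - 15*l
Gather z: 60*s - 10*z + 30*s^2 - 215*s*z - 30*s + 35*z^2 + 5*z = 30*s^2 + 30*s + 35*z^2 + z*(-215*s - 5)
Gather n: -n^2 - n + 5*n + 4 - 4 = -n^2 + 4*n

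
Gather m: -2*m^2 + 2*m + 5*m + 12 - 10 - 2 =-2*m^2 + 7*m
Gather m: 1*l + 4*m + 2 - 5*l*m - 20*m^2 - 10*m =l - 20*m^2 + m*(-5*l - 6) + 2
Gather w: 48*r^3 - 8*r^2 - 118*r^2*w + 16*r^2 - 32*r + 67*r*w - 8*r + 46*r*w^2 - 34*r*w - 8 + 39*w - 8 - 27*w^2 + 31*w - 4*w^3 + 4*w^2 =48*r^3 + 8*r^2 - 40*r - 4*w^3 + w^2*(46*r - 23) + w*(-118*r^2 + 33*r + 70) - 16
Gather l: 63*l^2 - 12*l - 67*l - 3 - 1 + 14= 63*l^2 - 79*l + 10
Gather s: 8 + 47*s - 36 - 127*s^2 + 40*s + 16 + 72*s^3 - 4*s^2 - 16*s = 72*s^3 - 131*s^2 + 71*s - 12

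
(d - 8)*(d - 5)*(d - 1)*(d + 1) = d^4 - 13*d^3 + 39*d^2 + 13*d - 40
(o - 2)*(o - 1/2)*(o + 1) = o^3 - 3*o^2/2 - 3*o/2 + 1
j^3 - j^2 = j^2*(j - 1)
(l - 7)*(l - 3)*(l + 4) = l^3 - 6*l^2 - 19*l + 84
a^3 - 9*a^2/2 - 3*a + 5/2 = (a - 5)*(a - 1/2)*(a + 1)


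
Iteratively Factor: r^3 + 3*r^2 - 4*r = (r + 4)*(r^2 - r) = r*(r + 4)*(r - 1)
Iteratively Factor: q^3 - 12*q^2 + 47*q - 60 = (q - 5)*(q^2 - 7*q + 12) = (q - 5)*(q - 3)*(q - 4)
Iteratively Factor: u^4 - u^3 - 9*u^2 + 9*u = (u - 1)*(u^3 - 9*u) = (u - 1)*(u + 3)*(u^2 - 3*u) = u*(u - 1)*(u + 3)*(u - 3)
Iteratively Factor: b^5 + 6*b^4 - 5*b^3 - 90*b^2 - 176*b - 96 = (b + 1)*(b^4 + 5*b^3 - 10*b^2 - 80*b - 96) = (b - 4)*(b + 1)*(b^3 + 9*b^2 + 26*b + 24) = (b - 4)*(b + 1)*(b + 2)*(b^2 + 7*b + 12) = (b - 4)*(b + 1)*(b + 2)*(b + 3)*(b + 4)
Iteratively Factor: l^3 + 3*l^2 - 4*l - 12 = (l - 2)*(l^2 + 5*l + 6) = (l - 2)*(l + 2)*(l + 3)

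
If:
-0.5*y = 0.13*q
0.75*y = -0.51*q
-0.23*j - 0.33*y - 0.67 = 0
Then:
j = -2.91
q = 0.00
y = 0.00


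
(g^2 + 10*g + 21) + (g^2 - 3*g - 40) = 2*g^2 + 7*g - 19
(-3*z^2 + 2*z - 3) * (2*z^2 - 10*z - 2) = -6*z^4 + 34*z^3 - 20*z^2 + 26*z + 6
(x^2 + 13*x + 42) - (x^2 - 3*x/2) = 29*x/2 + 42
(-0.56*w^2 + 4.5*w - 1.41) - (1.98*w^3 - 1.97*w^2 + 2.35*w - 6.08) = -1.98*w^3 + 1.41*w^2 + 2.15*w + 4.67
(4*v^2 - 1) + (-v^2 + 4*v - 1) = 3*v^2 + 4*v - 2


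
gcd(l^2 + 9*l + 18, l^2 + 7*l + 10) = 1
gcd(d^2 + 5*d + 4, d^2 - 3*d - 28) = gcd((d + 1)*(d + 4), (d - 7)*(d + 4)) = d + 4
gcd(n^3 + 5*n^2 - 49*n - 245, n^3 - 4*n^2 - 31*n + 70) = n^2 - 2*n - 35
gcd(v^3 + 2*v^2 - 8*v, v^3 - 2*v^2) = v^2 - 2*v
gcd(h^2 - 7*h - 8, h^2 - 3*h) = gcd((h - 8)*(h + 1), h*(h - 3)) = 1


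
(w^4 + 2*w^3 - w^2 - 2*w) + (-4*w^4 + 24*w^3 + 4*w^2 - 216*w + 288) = -3*w^4 + 26*w^3 + 3*w^2 - 218*w + 288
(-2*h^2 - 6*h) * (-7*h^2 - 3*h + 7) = 14*h^4 + 48*h^3 + 4*h^2 - 42*h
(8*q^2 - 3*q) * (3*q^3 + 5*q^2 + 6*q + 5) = 24*q^5 + 31*q^4 + 33*q^3 + 22*q^2 - 15*q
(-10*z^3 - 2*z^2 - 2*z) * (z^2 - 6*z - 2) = -10*z^5 + 58*z^4 + 30*z^3 + 16*z^2 + 4*z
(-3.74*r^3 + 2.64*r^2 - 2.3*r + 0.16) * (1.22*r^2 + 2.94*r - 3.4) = -4.5628*r^5 - 7.7748*r^4 + 17.6716*r^3 - 15.5428*r^2 + 8.2904*r - 0.544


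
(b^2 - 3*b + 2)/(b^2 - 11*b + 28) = (b^2 - 3*b + 2)/(b^2 - 11*b + 28)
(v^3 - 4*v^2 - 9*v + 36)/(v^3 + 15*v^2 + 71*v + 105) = (v^2 - 7*v + 12)/(v^2 + 12*v + 35)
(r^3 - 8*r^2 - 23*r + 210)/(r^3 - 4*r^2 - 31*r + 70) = (r - 6)/(r - 2)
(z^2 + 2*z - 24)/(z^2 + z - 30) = (z - 4)/(z - 5)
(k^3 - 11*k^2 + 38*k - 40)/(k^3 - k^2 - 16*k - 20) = (k^2 - 6*k + 8)/(k^2 + 4*k + 4)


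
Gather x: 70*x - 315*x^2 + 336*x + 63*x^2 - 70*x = -252*x^2 + 336*x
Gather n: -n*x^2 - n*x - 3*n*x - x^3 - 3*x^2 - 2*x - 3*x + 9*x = n*(-x^2 - 4*x) - x^3 - 3*x^2 + 4*x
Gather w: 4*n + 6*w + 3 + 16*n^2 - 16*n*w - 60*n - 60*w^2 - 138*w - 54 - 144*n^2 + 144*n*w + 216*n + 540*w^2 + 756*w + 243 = -128*n^2 + 160*n + 480*w^2 + w*(128*n + 624) + 192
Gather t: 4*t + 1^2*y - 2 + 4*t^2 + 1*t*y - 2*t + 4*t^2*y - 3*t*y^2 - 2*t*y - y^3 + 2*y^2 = t^2*(4*y + 4) + t*(-3*y^2 - y + 2) - y^3 + 2*y^2 + y - 2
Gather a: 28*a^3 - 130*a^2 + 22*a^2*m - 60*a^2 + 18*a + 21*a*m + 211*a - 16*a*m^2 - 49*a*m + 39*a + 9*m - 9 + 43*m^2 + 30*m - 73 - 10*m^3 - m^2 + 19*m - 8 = 28*a^3 + a^2*(22*m - 190) + a*(-16*m^2 - 28*m + 268) - 10*m^3 + 42*m^2 + 58*m - 90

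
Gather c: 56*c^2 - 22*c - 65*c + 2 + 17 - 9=56*c^2 - 87*c + 10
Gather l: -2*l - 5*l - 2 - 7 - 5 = -7*l - 14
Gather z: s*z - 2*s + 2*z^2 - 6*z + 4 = -2*s + 2*z^2 + z*(s - 6) + 4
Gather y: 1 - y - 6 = -y - 5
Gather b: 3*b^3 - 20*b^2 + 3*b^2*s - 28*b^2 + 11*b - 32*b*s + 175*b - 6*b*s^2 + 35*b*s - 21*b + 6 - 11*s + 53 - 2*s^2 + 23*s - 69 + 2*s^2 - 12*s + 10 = 3*b^3 + b^2*(3*s - 48) + b*(-6*s^2 + 3*s + 165)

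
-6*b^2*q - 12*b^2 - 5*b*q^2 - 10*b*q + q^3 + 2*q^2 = (-6*b + q)*(b + q)*(q + 2)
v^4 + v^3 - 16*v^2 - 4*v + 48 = (v - 3)*(v - 2)*(v + 2)*(v + 4)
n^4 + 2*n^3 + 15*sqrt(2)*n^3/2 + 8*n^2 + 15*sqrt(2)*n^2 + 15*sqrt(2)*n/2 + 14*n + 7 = (n + 1)^2*(n + sqrt(2)/2)*(n + 7*sqrt(2))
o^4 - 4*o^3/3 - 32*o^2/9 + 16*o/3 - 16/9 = (o - 2)*(o - 2/3)^2*(o + 2)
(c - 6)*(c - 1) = c^2 - 7*c + 6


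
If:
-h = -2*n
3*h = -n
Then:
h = 0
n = 0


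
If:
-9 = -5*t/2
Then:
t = 18/5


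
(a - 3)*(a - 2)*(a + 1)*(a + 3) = a^4 - a^3 - 11*a^2 + 9*a + 18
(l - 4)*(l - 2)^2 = l^3 - 8*l^2 + 20*l - 16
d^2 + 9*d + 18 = (d + 3)*(d + 6)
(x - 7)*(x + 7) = x^2 - 49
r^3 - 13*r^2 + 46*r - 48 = (r - 8)*(r - 3)*(r - 2)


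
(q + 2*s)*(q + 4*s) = q^2 + 6*q*s + 8*s^2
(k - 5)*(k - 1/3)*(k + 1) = k^3 - 13*k^2/3 - 11*k/3 + 5/3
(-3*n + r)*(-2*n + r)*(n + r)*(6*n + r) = 36*n^4 + 12*n^3*r - 23*n^2*r^2 + 2*n*r^3 + r^4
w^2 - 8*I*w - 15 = (w - 5*I)*(w - 3*I)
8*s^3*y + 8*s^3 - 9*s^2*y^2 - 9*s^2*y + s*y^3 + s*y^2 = (-8*s + y)*(-s + y)*(s*y + s)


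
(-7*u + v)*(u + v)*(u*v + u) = -7*u^3*v - 7*u^3 - 6*u^2*v^2 - 6*u^2*v + u*v^3 + u*v^2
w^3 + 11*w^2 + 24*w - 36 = (w - 1)*(w + 6)^2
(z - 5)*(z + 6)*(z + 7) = z^3 + 8*z^2 - 23*z - 210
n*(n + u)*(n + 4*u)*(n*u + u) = n^4*u + 5*n^3*u^2 + n^3*u + 4*n^2*u^3 + 5*n^2*u^2 + 4*n*u^3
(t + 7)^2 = t^2 + 14*t + 49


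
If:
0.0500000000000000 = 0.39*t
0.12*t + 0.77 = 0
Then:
No Solution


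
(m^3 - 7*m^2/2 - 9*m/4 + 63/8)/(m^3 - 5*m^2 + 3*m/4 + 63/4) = (m - 3/2)/(m - 3)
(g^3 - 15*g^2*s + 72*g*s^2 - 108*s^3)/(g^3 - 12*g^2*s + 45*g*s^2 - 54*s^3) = (-g + 6*s)/(-g + 3*s)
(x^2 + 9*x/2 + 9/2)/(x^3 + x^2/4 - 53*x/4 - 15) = 2*(2*x + 3)/(4*x^2 - 11*x - 20)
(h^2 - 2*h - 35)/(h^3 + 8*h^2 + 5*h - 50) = (h - 7)/(h^2 + 3*h - 10)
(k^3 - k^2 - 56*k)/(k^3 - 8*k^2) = (k + 7)/k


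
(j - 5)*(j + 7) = j^2 + 2*j - 35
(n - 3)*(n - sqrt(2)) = n^2 - 3*n - sqrt(2)*n + 3*sqrt(2)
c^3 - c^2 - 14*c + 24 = (c - 3)*(c - 2)*(c + 4)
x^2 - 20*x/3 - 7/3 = (x - 7)*(x + 1/3)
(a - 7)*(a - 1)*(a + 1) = a^3 - 7*a^2 - a + 7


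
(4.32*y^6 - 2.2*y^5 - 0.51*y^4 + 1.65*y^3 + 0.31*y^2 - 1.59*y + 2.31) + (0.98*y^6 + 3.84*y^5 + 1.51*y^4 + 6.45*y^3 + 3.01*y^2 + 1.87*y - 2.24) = 5.3*y^6 + 1.64*y^5 + 1.0*y^4 + 8.1*y^3 + 3.32*y^2 + 0.28*y + 0.0699999999999998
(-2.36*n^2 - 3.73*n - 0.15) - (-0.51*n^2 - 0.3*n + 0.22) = -1.85*n^2 - 3.43*n - 0.37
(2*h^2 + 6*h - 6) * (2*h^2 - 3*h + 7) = 4*h^4 + 6*h^3 - 16*h^2 + 60*h - 42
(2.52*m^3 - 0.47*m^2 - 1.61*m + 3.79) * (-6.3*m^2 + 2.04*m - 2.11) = -15.876*m^5 + 8.1018*m^4 + 3.867*m^3 - 26.1697*m^2 + 11.1287*m - 7.9969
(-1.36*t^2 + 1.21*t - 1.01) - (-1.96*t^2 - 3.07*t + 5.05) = 0.6*t^2 + 4.28*t - 6.06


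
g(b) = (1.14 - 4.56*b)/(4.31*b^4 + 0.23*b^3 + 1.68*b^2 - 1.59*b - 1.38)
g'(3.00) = 0.03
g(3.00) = -0.03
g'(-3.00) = 0.04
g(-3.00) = 0.04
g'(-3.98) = 0.01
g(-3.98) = 0.02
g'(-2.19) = 0.14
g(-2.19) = 0.10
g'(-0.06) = 5.12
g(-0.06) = -1.11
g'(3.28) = 0.02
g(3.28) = -0.03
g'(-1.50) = 0.58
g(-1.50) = 0.31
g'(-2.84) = 0.05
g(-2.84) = 0.05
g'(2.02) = 0.15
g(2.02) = -0.11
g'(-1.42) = 0.71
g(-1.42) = 0.36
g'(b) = (1.14 - 4.56*b)*(-17.24*b^3 - 0.69*b^2 - 3.36*b + 1.59)/(4.31*b^4 + 0.23*b^3 + 1.68*b^2 - 1.59*b - 1.38)^2 - 4.56/(4.31*b^4 + 0.23*b^3 + 1.68*b^2 - 1.59*b - 1.38) = (58.9608*b^4 - 17.556*b^3 + 6.8742*b^2 - 3.8304*b + 8.1054)/(18.5761*b^8 + 1.9826*b^7 + 14.5345*b^6 - 12.933*b^5 - 9.8046*b^4 - 5.9772*b^3 - 2.1087*b^2 + 4.3884*b + 1.9044)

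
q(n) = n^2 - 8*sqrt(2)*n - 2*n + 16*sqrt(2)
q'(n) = 2*n - 8*sqrt(2) - 2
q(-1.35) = 42.42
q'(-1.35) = -16.01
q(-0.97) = 36.48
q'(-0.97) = -15.25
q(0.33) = 18.34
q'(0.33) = -12.65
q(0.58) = 15.24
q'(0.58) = -12.15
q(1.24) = 7.66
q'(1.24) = -10.83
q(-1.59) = 46.32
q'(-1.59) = -16.49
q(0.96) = 10.77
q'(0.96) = -11.39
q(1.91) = 0.85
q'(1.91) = -9.49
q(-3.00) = 71.57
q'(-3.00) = -19.31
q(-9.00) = 223.45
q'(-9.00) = -31.31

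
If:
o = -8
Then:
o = -8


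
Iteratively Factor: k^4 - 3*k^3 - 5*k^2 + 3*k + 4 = (k + 1)*(k^3 - 4*k^2 - k + 4) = (k + 1)^2*(k^2 - 5*k + 4) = (k - 4)*(k + 1)^2*(k - 1)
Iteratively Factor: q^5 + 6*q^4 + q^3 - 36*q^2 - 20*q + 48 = (q + 4)*(q^4 + 2*q^3 - 7*q^2 - 8*q + 12) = (q + 3)*(q + 4)*(q^3 - q^2 - 4*q + 4) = (q - 2)*(q + 3)*(q + 4)*(q^2 + q - 2) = (q - 2)*(q + 2)*(q + 3)*(q + 4)*(q - 1)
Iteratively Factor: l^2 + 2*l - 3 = (l - 1)*(l + 3)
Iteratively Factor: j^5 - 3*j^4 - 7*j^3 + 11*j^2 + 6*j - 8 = (j + 2)*(j^4 - 5*j^3 + 3*j^2 + 5*j - 4) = (j - 1)*(j + 2)*(j^3 - 4*j^2 - j + 4) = (j - 4)*(j - 1)*(j + 2)*(j^2 - 1) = (j - 4)*(j - 1)*(j + 1)*(j + 2)*(j - 1)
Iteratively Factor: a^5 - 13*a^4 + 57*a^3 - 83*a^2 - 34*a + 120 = (a - 4)*(a^4 - 9*a^3 + 21*a^2 + a - 30) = (a - 4)*(a - 2)*(a^3 - 7*a^2 + 7*a + 15) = (a - 4)*(a - 2)*(a + 1)*(a^2 - 8*a + 15) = (a - 5)*(a - 4)*(a - 2)*(a + 1)*(a - 3)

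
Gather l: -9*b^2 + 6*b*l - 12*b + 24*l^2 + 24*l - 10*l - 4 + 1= -9*b^2 - 12*b + 24*l^2 + l*(6*b + 14) - 3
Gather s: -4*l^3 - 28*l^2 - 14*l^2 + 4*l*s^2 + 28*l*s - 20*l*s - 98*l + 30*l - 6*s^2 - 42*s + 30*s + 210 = -4*l^3 - 42*l^2 - 68*l + s^2*(4*l - 6) + s*(8*l - 12) + 210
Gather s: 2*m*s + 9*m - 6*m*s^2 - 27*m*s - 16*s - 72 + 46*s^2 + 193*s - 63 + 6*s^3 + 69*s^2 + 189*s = 9*m + 6*s^3 + s^2*(115 - 6*m) + s*(366 - 25*m) - 135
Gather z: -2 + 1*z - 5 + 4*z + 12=5*z + 5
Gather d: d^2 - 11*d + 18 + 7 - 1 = d^2 - 11*d + 24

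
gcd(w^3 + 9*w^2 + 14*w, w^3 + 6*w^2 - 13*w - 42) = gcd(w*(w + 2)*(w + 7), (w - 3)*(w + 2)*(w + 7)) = w^2 + 9*w + 14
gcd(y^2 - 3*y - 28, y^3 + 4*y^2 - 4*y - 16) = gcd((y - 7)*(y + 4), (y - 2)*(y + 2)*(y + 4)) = y + 4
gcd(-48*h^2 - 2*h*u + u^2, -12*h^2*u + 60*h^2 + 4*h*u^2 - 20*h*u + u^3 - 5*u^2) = 6*h + u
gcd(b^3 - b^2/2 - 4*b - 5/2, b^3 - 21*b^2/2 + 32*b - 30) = b - 5/2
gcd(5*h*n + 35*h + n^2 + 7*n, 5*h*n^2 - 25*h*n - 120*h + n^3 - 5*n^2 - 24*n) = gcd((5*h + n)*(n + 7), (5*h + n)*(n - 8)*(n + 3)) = 5*h + n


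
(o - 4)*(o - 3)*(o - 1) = o^3 - 8*o^2 + 19*o - 12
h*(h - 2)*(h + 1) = h^3 - h^2 - 2*h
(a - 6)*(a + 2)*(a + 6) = a^3 + 2*a^2 - 36*a - 72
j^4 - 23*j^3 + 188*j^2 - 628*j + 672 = (j - 8)*(j - 7)*(j - 6)*(j - 2)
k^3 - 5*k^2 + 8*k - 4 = (k - 2)^2*(k - 1)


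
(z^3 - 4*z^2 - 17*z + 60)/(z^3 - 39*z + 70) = (z^2 + z - 12)/(z^2 + 5*z - 14)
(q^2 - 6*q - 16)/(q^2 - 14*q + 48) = (q + 2)/(q - 6)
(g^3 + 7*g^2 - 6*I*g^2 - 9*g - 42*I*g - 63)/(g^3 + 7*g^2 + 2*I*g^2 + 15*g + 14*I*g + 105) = (g - 3*I)/(g + 5*I)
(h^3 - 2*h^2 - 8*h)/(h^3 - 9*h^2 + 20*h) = (h + 2)/(h - 5)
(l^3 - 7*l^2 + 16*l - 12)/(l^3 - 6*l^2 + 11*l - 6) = (l - 2)/(l - 1)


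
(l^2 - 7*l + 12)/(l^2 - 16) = (l - 3)/(l + 4)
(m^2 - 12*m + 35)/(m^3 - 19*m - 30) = (m - 7)/(m^2 + 5*m + 6)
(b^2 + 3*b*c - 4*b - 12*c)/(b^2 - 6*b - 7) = (-b^2 - 3*b*c + 4*b + 12*c)/(-b^2 + 6*b + 7)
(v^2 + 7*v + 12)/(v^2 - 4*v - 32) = (v + 3)/(v - 8)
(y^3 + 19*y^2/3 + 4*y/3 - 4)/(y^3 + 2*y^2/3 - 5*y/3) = (3*y^3 + 19*y^2 + 4*y - 12)/(y*(3*y^2 + 2*y - 5))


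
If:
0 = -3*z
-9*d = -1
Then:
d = 1/9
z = 0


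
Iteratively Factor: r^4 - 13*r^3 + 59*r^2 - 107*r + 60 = (r - 1)*(r^3 - 12*r^2 + 47*r - 60) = (r - 3)*(r - 1)*(r^2 - 9*r + 20) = (r - 5)*(r - 3)*(r - 1)*(r - 4)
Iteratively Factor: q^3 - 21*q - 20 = (q - 5)*(q^2 + 5*q + 4) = (q - 5)*(q + 4)*(q + 1)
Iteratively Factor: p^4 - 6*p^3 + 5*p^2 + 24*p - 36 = (p - 3)*(p^3 - 3*p^2 - 4*p + 12) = (p - 3)^2*(p^2 - 4) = (p - 3)^2*(p - 2)*(p + 2)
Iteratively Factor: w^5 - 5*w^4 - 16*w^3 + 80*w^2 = (w)*(w^4 - 5*w^3 - 16*w^2 + 80*w) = w*(w - 5)*(w^3 - 16*w) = w*(w - 5)*(w - 4)*(w^2 + 4*w) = w^2*(w - 5)*(w - 4)*(w + 4)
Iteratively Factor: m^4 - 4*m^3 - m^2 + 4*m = (m - 1)*(m^3 - 3*m^2 - 4*m) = (m - 1)*(m + 1)*(m^2 - 4*m) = (m - 4)*(m - 1)*(m + 1)*(m)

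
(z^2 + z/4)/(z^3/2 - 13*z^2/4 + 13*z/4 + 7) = z*(4*z + 1)/(2*z^3 - 13*z^2 + 13*z + 28)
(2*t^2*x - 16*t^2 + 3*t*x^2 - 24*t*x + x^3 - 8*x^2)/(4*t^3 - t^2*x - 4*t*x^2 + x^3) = (2*t*x - 16*t + x^2 - 8*x)/(4*t^2 - 5*t*x + x^2)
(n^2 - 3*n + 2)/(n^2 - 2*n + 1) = (n - 2)/(n - 1)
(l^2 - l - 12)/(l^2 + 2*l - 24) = (l + 3)/(l + 6)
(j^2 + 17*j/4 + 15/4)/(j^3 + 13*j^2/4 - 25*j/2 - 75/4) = (j + 3)/(j^2 + 2*j - 15)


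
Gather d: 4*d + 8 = 4*d + 8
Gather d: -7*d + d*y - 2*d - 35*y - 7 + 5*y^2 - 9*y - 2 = d*(y - 9) + 5*y^2 - 44*y - 9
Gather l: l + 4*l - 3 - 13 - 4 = 5*l - 20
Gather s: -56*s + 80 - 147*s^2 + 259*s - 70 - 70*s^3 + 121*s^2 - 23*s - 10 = -70*s^3 - 26*s^2 + 180*s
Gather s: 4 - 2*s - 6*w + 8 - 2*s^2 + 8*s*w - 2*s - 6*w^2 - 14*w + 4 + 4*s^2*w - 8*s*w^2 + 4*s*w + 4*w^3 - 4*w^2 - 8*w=s^2*(4*w - 2) + s*(-8*w^2 + 12*w - 4) + 4*w^3 - 10*w^2 - 28*w + 16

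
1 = 1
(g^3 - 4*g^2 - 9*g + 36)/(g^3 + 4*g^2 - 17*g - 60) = (g - 3)/(g + 5)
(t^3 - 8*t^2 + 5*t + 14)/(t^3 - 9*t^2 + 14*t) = (t + 1)/t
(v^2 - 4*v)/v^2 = (v - 4)/v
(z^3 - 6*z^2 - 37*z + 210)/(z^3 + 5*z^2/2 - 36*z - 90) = 2*(z^2 - 12*z + 35)/(2*z^2 - 7*z - 30)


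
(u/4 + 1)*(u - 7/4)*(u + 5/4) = u^3/4 + 7*u^2/8 - 67*u/64 - 35/16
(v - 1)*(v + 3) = v^2 + 2*v - 3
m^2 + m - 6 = (m - 2)*(m + 3)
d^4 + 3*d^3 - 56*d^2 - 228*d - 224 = (d - 8)*(d + 2)^2*(d + 7)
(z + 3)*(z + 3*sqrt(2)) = z^2 + 3*z + 3*sqrt(2)*z + 9*sqrt(2)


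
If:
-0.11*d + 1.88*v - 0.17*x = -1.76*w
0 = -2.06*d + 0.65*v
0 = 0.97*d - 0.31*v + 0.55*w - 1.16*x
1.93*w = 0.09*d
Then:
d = 0.00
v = 0.00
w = 0.00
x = 0.00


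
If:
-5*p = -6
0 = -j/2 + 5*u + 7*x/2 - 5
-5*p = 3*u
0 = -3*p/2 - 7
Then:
No Solution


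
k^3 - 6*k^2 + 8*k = k*(k - 4)*(k - 2)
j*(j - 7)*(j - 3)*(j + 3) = j^4 - 7*j^3 - 9*j^2 + 63*j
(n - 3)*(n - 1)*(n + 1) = n^3 - 3*n^2 - n + 3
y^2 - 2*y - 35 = (y - 7)*(y + 5)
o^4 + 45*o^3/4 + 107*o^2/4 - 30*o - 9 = (o - 1)*(o + 1/4)*(o + 6)^2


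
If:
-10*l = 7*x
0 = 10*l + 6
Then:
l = -3/5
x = 6/7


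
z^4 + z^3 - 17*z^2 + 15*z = z*(z - 3)*(z - 1)*(z + 5)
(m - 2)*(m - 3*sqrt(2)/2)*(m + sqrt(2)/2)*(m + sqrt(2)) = m^4 - 2*m^3 - 7*m^2/2 - 3*sqrt(2)*m/2 + 7*m + 3*sqrt(2)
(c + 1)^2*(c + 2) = c^3 + 4*c^2 + 5*c + 2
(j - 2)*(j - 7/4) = j^2 - 15*j/4 + 7/2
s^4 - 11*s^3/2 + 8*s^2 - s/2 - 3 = (s - 3)*(s - 2)*(s - 1)*(s + 1/2)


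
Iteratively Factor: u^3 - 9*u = (u + 3)*(u^2 - 3*u) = (u - 3)*(u + 3)*(u)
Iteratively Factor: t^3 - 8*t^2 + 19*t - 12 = (t - 4)*(t^2 - 4*t + 3) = (t - 4)*(t - 3)*(t - 1)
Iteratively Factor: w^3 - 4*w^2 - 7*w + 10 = (w - 1)*(w^2 - 3*w - 10) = (w - 5)*(w - 1)*(w + 2)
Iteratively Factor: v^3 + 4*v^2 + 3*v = (v + 1)*(v^2 + 3*v) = v*(v + 1)*(v + 3)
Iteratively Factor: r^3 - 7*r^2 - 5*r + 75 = (r - 5)*(r^2 - 2*r - 15) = (r - 5)^2*(r + 3)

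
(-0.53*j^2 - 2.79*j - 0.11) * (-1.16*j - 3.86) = 0.6148*j^3 + 5.2822*j^2 + 10.897*j + 0.4246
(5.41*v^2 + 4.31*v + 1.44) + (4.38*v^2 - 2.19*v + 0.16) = 9.79*v^2 + 2.12*v + 1.6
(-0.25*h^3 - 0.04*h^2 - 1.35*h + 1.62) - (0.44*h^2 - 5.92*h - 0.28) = -0.25*h^3 - 0.48*h^2 + 4.57*h + 1.9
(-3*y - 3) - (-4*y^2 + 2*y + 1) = 4*y^2 - 5*y - 4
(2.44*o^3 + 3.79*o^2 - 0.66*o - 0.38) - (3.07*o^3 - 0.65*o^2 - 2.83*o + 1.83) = -0.63*o^3 + 4.44*o^2 + 2.17*o - 2.21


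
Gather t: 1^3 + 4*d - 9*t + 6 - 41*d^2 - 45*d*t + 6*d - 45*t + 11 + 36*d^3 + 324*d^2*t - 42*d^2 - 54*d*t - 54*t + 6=36*d^3 - 83*d^2 + 10*d + t*(324*d^2 - 99*d - 108) + 24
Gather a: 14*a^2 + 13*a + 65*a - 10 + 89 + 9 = 14*a^2 + 78*a + 88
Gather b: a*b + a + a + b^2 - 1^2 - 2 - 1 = a*b + 2*a + b^2 - 4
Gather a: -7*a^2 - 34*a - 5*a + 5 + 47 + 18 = -7*a^2 - 39*a + 70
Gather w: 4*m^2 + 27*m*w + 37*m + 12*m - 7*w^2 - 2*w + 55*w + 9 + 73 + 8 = 4*m^2 + 49*m - 7*w^2 + w*(27*m + 53) + 90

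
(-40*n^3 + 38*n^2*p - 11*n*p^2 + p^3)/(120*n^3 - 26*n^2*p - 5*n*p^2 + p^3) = (10*n^2 - 7*n*p + p^2)/(-30*n^2 - n*p + p^2)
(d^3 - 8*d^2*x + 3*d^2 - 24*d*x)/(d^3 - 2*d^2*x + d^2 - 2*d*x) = (d^2 - 8*d*x + 3*d - 24*x)/(d^2 - 2*d*x + d - 2*x)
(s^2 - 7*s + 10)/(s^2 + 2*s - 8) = (s - 5)/(s + 4)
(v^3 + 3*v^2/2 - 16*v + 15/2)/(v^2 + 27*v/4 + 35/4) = 2*(2*v^2 - 7*v + 3)/(4*v + 7)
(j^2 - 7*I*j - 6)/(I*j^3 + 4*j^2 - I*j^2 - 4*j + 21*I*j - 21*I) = (-I*j^2 - 7*j + 6*I)/(j^3 - j^2*(1 + 4*I) + j*(21 + 4*I) - 21)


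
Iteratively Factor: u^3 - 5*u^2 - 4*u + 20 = (u - 2)*(u^2 - 3*u - 10) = (u - 2)*(u + 2)*(u - 5)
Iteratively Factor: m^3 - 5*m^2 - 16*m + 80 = (m - 5)*(m^2 - 16) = (m - 5)*(m + 4)*(m - 4)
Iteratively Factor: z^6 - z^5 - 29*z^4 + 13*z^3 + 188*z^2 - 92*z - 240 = (z - 2)*(z^5 + z^4 - 27*z^3 - 41*z^2 + 106*z + 120) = (z - 2)*(z + 3)*(z^4 - 2*z^3 - 21*z^2 + 22*z + 40) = (z - 5)*(z - 2)*(z + 3)*(z^3 + 3*z^2 - 6*z - 8) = (z - 5)*(z - 2)^2*(z + 3)*(z^2 + 5*z + 4) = (z - 5)*(z - 2)^2*(z + 3)*(z + 4)*(z + 1)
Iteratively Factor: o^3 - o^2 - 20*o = (o + 4)*(o^2 - 5*o) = (o - 5)*(o + 4)*(o)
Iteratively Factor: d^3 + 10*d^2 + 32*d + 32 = (d + 2)*(d^2 + 8*d + 16) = (d + 2)*(d + 4)*(d + 4)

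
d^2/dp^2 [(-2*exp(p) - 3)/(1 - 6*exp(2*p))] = (72*exp(4*p) + 432*exp(3*p) + 72*exp(2*p) + 72*exp(p) + 2)*exp(p)/(216*exp(6*p) - 108*exp(4*p) + 18*exp(2*p) - 1)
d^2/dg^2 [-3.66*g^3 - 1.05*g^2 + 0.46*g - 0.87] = -21.96*g - 2.1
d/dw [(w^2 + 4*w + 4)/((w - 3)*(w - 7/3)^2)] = 9*(-3*w^3 - 31*w^2 + 42*w + 184)/(27*w^5 - 351*w^4 + 1818*w^3 - 4690*w^2 + 6027*w - 3087)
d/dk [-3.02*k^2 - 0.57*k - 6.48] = -6.04*k - 0.57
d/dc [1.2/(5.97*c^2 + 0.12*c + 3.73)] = (-14.328*c - 0.144)/(5.97*c^2 + 0.12*c + 3.73)^2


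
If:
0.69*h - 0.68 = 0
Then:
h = 0.99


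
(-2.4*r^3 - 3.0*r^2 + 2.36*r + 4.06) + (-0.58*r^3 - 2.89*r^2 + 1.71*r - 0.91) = -2.98*r^3 - 5.89*r^2 + 4.07*r + 3.15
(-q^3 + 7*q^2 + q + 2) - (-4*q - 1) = -q^3 + 7*q^2 + 5*q + 3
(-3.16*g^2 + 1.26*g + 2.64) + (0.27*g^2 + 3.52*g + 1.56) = -2.89*g^2 + 4.78*g + 4.2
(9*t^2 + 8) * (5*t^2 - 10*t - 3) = 45*t^4 - 90*t^3 + 13*t^2 - 80*t - 24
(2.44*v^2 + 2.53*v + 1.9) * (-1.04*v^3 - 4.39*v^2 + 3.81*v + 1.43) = -2.5376*v^5 - 13.3428*v^4 - 3.7863*v^3 + 4.7875*v^2 + 10.8569*v + 2.717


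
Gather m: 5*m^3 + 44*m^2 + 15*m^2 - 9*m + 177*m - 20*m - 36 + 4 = 5*m^3 + 59*m^2 + 148*m - 32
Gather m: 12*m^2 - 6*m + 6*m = 12*m^2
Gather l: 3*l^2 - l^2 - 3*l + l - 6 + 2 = 2*l^2 - 2*l - 4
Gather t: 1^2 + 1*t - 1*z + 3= t - z + 4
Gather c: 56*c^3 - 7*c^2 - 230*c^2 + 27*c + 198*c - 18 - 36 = 56*c^3 - 237*c^2 + 225*c - 54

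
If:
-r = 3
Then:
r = -3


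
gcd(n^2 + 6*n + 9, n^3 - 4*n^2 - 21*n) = n + 3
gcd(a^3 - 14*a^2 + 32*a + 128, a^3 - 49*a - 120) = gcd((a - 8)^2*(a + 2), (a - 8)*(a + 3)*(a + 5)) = a - 8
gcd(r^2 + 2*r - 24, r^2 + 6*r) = r + 6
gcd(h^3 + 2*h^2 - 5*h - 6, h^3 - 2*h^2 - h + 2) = h^2 - h - 2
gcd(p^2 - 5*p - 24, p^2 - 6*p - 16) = p - 8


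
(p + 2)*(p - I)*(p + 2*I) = p^3 + 2*p^2 + I*p^2 + 2*p + 2*I*p + 4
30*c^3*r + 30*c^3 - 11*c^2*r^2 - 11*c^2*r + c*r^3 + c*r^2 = (-6*c + r)*(-5*c + r)*(c*r + c)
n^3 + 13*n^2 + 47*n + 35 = (n + 1)*(n + 5)*(n + 7)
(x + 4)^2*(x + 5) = x^3 + 13*x^2 + 56*x + 80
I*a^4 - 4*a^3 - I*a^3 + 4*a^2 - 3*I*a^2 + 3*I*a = a*(a + I)*(a + 3*I)*(I*a - I)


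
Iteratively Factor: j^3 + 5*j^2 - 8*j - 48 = (j - 3)*(j^2 + 8*j + 16) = (j - 3)*(j + 4)*(j + 4)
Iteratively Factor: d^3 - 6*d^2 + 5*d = (d - 5)*(d^2 - d) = (d - 5)*(d - 1)*(d)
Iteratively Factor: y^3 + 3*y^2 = (y)*(y^2 + 3*y) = y*(y + 3)*(y)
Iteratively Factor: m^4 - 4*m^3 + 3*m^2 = (m - 3)*(m^3 - m^2) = m*(m - 3)*(m^2 - m) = m*(m - 3)*(m - 1)*(m)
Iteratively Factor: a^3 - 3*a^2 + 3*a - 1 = (a - 1)*(a^2 - 2*a + 1) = (a - 1)^2*(a - 1)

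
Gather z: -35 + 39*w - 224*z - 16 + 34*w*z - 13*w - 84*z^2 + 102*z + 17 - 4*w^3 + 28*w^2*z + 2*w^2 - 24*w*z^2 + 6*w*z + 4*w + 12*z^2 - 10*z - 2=-4*w^3 + 2*w^2 + 30*w + z^2*(-24*w - 72) + z*(28*w^2 + 40*w - 132) - 36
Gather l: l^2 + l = l^2 + l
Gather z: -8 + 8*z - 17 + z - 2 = 9*z - 27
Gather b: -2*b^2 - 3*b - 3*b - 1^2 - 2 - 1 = -2*b^2 - 6*b - 4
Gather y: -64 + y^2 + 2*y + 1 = y^2 + 2*y - 63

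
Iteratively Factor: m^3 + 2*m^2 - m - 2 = (m + 1)*(m^2 + m - 2) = (m - 1)*(m + 1)*(m + 2)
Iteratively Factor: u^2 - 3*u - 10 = (u + 2)*(u - 5)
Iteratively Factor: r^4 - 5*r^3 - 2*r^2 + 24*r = (r - 4)*(r^3 - r^2 - 6*r) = (r - 4)*(r - 3)*(r^2 + 2*r) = r*(r - 4)*(r - 3)*(r + 2)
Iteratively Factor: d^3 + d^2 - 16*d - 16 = (d + 1)*(d^2 - 16) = (d + 1)*(d + 4)*(d - 4)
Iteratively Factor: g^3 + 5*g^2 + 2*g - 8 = (g + 4)*(g^2 + g - 2) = (g - 1)*(g + 4)*(g + 2)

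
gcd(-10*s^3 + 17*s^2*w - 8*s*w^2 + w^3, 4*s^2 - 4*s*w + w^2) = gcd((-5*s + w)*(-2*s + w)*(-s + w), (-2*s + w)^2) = 2*s - w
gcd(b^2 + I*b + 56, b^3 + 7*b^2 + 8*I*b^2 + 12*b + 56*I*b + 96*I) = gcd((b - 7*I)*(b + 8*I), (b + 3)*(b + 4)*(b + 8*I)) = b + 8*I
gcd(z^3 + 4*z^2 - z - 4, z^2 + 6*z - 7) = z - 1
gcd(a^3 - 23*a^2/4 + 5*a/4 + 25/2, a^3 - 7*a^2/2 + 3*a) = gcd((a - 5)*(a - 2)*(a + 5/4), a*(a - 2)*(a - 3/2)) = a - 2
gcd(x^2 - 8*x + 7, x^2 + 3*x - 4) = x - 1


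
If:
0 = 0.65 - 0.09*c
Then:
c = 7.22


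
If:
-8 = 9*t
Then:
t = -8/9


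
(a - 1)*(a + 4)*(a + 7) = a^3 + 10*a^2 + 17*a - 28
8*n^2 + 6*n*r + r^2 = (2*n + r)*(4*n + r)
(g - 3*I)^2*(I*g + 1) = I*g^3 + 7*g^2 - 15*I*g - 9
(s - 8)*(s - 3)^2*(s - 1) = s^4 - 15*s^3 + 71*s^2 - 129*s + 72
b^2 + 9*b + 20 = (b + 4)*(b + 5)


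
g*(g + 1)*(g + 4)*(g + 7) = g^4 + 12*g^3 + 39*g^2 + 28*g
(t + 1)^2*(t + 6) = t^3 + 8*t^2 + 13*t + 6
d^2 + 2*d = d*(d + 2)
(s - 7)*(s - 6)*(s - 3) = s^3 - 16*s^2 + 81*s - 126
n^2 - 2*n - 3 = (n - 3)*(n + 1)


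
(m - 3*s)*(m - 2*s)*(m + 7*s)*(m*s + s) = m^4*s + 2*m^3*s^2 + m^3*s - 29*m^2*s^3 + 2*m^2*s^2 + 42*m*s^4 - 29*m*s^3 + 42*s^4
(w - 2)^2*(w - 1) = w^3 - 5*w^2 + 8*w - 4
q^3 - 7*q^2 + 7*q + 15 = (q - 5)*(q - 3)*(q + 1)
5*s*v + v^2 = v*(5*s + v)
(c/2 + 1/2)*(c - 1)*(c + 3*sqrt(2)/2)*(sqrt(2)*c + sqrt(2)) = sqrt(2)*c^4/2 + sqrt(2)*c^3/2 + 3*c^3/2 - sqrt(2)*c^2/2 + 3*c^2/2 - 3*c/2 - sqrt(2)*c/2 - 3/2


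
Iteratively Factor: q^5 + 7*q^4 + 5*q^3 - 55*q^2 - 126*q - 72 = (q + 3)*(q^4 + 4*q^3 - 7*q^2 - 34*q - 24) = (q - 3)*(q + 3)*(q^3 + 7*q^2 + 14*q + 8) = (q - 3)*(q + 1)*(q + 3)*(q^2 + 6*q + 8) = (q - 3)*(q + 1)*(q + 2)*(q + 3)*(q + 4)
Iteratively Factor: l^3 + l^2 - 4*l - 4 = (l + 2)*(l^2 - l - 2) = (l - 2)*(l + 2)*(l + 1)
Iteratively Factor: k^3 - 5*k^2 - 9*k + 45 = (k - 3)*(k^2 - 2*k - 15) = (k - 5)*(k - 3)*(k + 3)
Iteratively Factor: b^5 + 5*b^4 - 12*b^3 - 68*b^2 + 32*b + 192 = (b - 3)*(b^4 + 8*b^3 + 12*b^2 - 32*b - 64) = (b - 3)*(b + 4)*(b^3 + 4*b^2 - 4*b - 16) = (b - 3)*(b + 4)^2*(b^2 - 4) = (b - 3)*(b + 2)*(b + 4)^2*(b - 2)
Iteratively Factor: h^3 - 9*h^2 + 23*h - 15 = (h - 1)*(h^2 - 8*h + 15) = (h - 5)*(h - 1)*(h - 3)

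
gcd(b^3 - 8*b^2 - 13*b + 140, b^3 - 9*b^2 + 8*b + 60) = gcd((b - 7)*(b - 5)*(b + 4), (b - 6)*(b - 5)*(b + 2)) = b - 5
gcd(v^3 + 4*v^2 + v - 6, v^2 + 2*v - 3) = v^2 + 2*v - 3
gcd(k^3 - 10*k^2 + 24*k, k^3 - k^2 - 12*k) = k^2 - 4*k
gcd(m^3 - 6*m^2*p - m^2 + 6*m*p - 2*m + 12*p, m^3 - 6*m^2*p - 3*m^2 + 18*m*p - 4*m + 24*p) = -m^2 + 6*m*p - m + 6*p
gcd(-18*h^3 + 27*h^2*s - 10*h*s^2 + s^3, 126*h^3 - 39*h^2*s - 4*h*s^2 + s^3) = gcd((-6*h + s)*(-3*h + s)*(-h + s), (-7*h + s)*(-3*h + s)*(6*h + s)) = -3*h + s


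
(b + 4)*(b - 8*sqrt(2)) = b^2 - 8*sqrt(2)*b + 4*b - 32*sqrt(2)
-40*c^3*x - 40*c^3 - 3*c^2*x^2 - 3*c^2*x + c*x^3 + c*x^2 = (-8*c + x)*(5*c + x)*(c*x + c)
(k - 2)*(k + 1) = k^2 - k - 2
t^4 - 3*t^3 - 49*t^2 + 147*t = t*(t - 7)*(t - 3)*(t + 7)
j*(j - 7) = j^2 - 7*j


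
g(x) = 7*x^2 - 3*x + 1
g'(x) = 14*x - 3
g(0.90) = 3.97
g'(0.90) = 9.60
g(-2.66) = 58.51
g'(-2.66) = -40.24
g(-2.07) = 37.20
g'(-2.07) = -31.98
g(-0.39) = 3.23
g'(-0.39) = -8.46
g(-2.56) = 54.56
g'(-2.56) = -38.84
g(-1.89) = 31.67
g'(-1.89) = -29.46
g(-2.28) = 44.23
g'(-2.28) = -34.92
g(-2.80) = 64.28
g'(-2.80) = -42.20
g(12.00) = 973.00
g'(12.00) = 165.00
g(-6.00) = 271.00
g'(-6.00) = -87.00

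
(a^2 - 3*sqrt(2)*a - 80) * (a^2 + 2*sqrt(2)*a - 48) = a^4 - sqrt(2)*a^3 - 140*a^2 - 16*sqrt(2)*a + 3840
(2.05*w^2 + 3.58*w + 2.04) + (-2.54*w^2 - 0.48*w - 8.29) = -0.49*w^2 + 3.1*w - 6.25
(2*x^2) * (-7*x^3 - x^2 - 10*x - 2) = -14*x^5 - 2*x^4 - 20*x^3 - 4*x^2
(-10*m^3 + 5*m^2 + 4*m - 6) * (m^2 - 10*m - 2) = -10*m^5 + 105*m^4 - 26*m^3 - 56*m^2 + 52*m + 12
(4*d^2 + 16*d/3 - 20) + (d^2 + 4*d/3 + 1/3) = 5*d^2 + 20*d/3 - 59/3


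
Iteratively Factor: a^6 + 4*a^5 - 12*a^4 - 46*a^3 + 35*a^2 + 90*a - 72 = (a - 1)*(a^5 + 5*a^4 - 7*a^3 - 53*a^2 - 18*a + 72) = (a - 1)*(a + 2)*(a^4 + 3*a^3 - 13*a^2 - 27*a + 36) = (a - 3)*(a - 1)*(a + 2)*(a^3 + 6*a^2 + 5*a - 12) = (a - 3)*(a - 1)*(a + 2)*(a + 3)*(a^2 + 3*a - 4) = (a - 3)*(a - 1)*(a + 2)*(a + 3)*(a + 4)*(a - 1)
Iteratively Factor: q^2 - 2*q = (q - 2)*(q)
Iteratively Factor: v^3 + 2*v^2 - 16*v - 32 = (v - 4)*(v^2 + 6*v + 8) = (v - 4)*(v + 4)*(v + 2)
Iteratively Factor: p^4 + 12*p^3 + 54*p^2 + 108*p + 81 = (p + 3)*(p^3 + 9*p^2 + 27*p + 27) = (p + 3)^2*(p^2 + 6*p + 9) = (p + 3)^3*(p + 3)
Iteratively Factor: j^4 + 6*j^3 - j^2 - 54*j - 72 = (j + 2)*(j^3 + 4*j^2 - 9*j - 36) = (j + 2)*(j + 4)*(j^2 - 9) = (j - 3)*(j + 2)*(j + 4)*(j + 3)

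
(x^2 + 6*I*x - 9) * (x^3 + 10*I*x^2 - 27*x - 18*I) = x^5 + 16*I*x^4 - 96*x^3 - 270*I*x^2 + 351*x + 162*I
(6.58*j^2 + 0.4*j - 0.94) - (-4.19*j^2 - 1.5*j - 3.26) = 10.77*j^2 + 1.9*j + 2.32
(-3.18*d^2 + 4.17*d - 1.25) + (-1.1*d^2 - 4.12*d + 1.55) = -4.28*d^2 + 0.0499999999999998*d + 0.3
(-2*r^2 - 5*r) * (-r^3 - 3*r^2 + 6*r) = 2*r^5 + 11*r^4 + 3*r^3 - 30*r^2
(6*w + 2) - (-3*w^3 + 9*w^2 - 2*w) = 3*w^3 - 9*w^2 + 8*w + 2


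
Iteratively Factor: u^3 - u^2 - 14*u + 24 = (u - 3)*(u^2 + 2*u - 8) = (u - 3)*(u + 4)*(u - 2)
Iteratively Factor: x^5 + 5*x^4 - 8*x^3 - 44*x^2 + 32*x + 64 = (x + 4)*(x^4 + x^3 - 12*x^2 + 4*x + 16) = (x - 2)*(x + 4)*(x^3 + 3*x^2 - 6*x - 8) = (x - 2)^2*(x + 4)*(x^2 + 5*x + 4) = (x - 2)^2*(x + 4)^2*(x + 1)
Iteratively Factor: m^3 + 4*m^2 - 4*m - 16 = (m + 2)*(m^2 + 2*m - 8) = (m - 2)*(m + 2)*(m + 4)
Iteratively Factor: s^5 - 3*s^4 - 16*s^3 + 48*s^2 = (s - 3)*(s^4 - 16*s^2) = s*(s - 3)*(s^3 - 16*s) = s*(s - 3)*(s + 4)*(s^2 - 4*s) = s^2*(s - 3)*(s + 4)*(s - 4)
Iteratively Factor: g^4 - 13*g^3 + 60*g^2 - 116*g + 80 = (g - 2)*(g^3 - 11*g^2 + 38*g - 40) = (g - 5)*(g - 2)*(g^2 - 6*g + 8) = (g - 5)*(g - 2)^2*(g - 4)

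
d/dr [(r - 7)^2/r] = 1 - 49/r^2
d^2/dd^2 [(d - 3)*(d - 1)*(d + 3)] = 6*d - 2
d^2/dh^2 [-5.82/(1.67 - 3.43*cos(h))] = (68.471718*sin(h)^2 - 33.337542*cos(h) + 68.471718)/(3.43*cos(h) - 1.67)^3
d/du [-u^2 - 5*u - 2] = -2*u - 5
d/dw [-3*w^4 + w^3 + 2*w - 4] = -12*w^3 + 3*w^2 + 2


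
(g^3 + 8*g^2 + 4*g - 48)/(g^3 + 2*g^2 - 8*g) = (g + 6)/g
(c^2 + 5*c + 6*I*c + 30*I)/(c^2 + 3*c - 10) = (c + 6*I)/(c - 2)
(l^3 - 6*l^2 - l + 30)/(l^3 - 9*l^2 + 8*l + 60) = (l - 3)/(l - 6)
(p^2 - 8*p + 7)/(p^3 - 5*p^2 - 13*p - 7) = (p - 1)/(p^2 + 2*p + 1)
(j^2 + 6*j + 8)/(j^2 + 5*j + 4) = (j + 2)/(j + 1)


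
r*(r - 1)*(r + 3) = r^3 + 2*r^2 - 3*r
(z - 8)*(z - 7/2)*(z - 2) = z^3 - 27*z^2/2 + 51*z - 56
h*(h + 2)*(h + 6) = h^3 + 8*h^2 + 12*h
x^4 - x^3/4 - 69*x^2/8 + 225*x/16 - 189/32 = (x - 3/2)^2*(x - 3/4)*(x + 7/2)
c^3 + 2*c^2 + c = c*(c + 1)^2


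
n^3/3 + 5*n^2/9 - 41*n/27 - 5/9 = (n/3 + 1)*(n - 5/3)*(n + 1/3)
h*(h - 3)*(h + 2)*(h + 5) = h^4 + 4*h^3 - 11*h^2 - 30*h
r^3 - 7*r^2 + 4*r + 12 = (r - 6)*(r - 2)*(r + 1)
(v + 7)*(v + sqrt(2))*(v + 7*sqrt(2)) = v^3 + 7*v^2 + 8*sqrt(2)*v^2 + 14*v + 56*sqrt(2)*v + 98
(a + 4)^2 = a^2 + 8*a + 16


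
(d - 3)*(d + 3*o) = d^2 + 3*d*o - 3*d - 9*o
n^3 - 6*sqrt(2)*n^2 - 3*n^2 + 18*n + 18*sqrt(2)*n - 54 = (n - 3)*(n - 3*sqrt(2))^2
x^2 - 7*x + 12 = (x - 4)*(x - 3)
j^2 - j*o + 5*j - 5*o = (j + 5)*(j - o)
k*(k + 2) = k^2 + 2*k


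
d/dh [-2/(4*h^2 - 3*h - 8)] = 2*(8*h - 3)/(-4*h^2 + 3*h + 8)^2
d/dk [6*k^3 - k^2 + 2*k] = 18*k^2 - 2*k + 2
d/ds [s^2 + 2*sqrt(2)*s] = 2*s + 2*sqrt(2)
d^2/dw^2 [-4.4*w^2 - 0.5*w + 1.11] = -8.80000000000000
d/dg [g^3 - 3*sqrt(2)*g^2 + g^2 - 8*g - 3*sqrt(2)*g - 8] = 3*g^2 - 6*sqrt(2)*g + 2*g - 8 - 3*sqrt(2)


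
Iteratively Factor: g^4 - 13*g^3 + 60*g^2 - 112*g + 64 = (g - 4)*(g^3 - 9*g^2 + 24*g - 16) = (g - 4)^2*(g^2 - 5*g + 4) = (g - 4)^3*(g - 1)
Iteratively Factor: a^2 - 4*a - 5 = (a - 5)*(a + 1)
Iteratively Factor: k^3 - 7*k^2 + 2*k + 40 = (k + 2)*(k^2 - 9*k + 20) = (k - 4)*(k + 2)*(k - 5)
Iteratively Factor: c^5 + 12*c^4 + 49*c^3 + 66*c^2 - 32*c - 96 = (c - 1)*(c^4 + 13*c^3 + 62*c^2 + 128*c + 96) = (c - 1)*(c + 4)*(c^3 + 9*c^2 + 26*c + 24) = (c - 1)*(c + 3)*(c + 4)*(c^2 + 6*c + 8) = (c - 1)*(c + 3)*(c + 4)^2*(c + 2)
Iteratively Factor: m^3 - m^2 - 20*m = (m - 5)*(m^2 + 4*m) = m*(m - 5)*(m + 4)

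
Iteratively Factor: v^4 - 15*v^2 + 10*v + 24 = (v + 1)*(v^3 - v^2 - 14*v + 24) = (v - 3)*(v + 1)*(v^2 + 2*v - 8) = (v - 3)*(v + 1)*(v + 4)*(v - 2)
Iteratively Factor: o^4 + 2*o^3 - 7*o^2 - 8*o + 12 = (o + 2)*(o^3 - 7*o + 6) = (o + 2)*(o + 3)*(o^2 - 3*o + 2) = (o - 1)*(o + 2)*(o + 3)*(o - 2)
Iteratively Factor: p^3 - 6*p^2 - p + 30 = (p - 3)*(p^2 - 3*p - 10) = (p - 3)*(p + 2)*(p - 5)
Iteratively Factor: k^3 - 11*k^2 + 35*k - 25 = (k - 5)*(k^2 - 6*k + 5) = (k - 5)^2*(k - 1)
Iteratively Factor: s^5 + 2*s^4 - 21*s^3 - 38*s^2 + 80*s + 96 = (s + 3)*(s^4 - s^3 - 18*s^2 + 16*s + 32) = (s + 3)*(s + 4)*(s^3 - 5*s^2 + 2*s + 8) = (s + 1)*(s + 3)*(s + 4)*(s^2 - 6*s + 8) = (s - 4)*(s + 1)*(s + 3)*(s + 4)*(s - 2)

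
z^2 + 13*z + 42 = (z + 6)*(z + 7)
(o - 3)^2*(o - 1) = o^3 - 7*o^2 + 15*o - 9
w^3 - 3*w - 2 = (w - 2)*(w + 1)^2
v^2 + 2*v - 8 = (v - 2)*(v + 4)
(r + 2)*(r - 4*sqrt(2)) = r^2 - 4*sqrt(2)*r + 2*r - 8*sqrt(2)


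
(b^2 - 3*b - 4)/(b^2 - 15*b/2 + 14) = 2*(b + 1)/(2*b - 7)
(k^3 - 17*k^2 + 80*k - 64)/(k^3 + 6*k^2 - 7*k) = (k^2 - 16*k + 64)/(k*(k + 7))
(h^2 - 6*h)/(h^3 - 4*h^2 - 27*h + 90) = h/(h^2 + 2*h - 15)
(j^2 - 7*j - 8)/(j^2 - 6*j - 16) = (j + 1)/(j + 2)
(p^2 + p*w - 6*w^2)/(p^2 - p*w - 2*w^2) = (p + 3*w)/(p + w)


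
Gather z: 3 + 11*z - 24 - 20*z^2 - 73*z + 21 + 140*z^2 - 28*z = 120*z^2 - 90*z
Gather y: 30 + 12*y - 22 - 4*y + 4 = 8*y + 12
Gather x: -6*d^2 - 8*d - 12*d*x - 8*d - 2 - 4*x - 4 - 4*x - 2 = -6*d^2 - 16*d + x*(-12*d - 8) - 8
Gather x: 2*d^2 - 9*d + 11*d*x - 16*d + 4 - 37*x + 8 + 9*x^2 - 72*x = 2*d^2 - 25*d + 9*x^2 + x*(11*d - 109) + 12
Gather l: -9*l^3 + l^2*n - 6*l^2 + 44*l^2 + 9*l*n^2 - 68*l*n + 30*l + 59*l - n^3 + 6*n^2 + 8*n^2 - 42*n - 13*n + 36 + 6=-9*l^3 + l^2*(n + 38) + l*(9*n^2 - 68*n + 89) - n^3 + 14*n^2 - 55*n + 42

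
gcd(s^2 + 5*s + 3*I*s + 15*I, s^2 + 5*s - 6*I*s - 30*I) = s + 5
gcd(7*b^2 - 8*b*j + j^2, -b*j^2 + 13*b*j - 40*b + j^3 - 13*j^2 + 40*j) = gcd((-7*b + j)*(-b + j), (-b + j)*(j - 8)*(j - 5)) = b - j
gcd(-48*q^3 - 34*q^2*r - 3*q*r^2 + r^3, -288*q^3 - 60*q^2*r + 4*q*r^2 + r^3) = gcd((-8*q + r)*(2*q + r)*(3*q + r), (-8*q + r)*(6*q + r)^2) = 8*q - r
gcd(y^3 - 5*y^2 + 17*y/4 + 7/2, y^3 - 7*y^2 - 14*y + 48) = y - 2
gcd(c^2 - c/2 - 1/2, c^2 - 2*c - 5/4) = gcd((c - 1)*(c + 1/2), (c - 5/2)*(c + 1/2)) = c + 1/2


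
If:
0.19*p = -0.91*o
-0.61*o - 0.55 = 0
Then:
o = -0.90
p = 4.32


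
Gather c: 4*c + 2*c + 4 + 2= 6*c + 6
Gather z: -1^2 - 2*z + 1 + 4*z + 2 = 2*z + 2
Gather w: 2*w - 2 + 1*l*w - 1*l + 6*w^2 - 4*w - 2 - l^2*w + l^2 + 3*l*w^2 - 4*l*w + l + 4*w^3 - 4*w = l^2 + 4*w^3 + w^2*(3*l + 6) + w*(-l^2 - 3*l - 6) - 4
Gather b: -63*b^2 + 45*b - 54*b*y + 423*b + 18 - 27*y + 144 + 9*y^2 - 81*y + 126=-63*b^2 + b*(468 - 54*y) + 9*y^2 - 108*y + 288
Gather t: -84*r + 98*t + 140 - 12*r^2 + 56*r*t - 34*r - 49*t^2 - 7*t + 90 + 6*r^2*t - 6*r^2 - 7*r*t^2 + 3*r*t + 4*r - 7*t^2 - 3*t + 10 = -18*r^2 - 114*r + t^2*(-7*r - 56) + t*(6*r^2 + 59*r + 88) + 240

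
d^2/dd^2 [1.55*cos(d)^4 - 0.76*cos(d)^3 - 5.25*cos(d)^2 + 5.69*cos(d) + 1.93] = -24.8*cos(d)^4 + 6.84*cos(d)^3 + 39.6*cos(d)^2 - 10.25*cos(d) - 10.5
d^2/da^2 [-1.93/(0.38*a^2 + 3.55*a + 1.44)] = (0.557384*a^2 + 5.20714*a - 1.93*(0.76*a + 3.55)*(1.52*a + 7.1) + 2.112192)/(0.38*a^2 + 3.55*a + 1.44)^3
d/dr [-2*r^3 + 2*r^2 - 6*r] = -6*r^2 + 4*r - 6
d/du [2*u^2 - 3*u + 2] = 4*u - 3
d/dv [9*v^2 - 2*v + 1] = 18*v - 2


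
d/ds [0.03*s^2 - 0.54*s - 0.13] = 0.06*s - 0.54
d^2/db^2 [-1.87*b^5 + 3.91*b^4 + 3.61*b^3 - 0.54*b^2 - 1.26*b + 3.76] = -37.4*b^3 + 46.92*b^2 + 21.66*b - 1.08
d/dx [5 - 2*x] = -2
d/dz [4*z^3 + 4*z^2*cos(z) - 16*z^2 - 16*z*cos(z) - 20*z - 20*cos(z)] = -4*z^2*sin(z) + 12*z^2 + 16*z*sin(z) + 8*z*cos(z) - 32*z + 20*sin(z) - 16*cos(z) - 20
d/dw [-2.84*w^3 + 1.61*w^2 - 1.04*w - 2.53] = -8.52*w^2 + 3.22*w - 1.04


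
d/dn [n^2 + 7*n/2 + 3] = 2*n + 7/2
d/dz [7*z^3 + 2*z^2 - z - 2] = 21*z^2 + 4*z - 1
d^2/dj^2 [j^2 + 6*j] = 2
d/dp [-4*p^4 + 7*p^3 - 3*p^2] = p*(-16*p^2 + 21*p - 6)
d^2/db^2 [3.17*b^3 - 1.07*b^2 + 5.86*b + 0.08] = 19.02*b - 2.14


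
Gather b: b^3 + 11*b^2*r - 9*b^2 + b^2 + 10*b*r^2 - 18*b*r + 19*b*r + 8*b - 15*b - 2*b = b^3 + b^2*(11*r - 8) + b*(10*r^2 + r - 9)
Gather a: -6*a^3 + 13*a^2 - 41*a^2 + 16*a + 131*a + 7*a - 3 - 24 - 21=-6*a^3 - 28*a^2 + 154*a - 48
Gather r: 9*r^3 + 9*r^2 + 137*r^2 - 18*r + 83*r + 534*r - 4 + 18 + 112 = 9*r^3 + 146*r^2 + 599*r + 126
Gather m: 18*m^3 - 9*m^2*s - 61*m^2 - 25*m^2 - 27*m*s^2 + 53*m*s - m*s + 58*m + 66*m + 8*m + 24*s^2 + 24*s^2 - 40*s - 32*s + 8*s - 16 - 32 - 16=18*m^3 + m^2*(-9*s - 86) + m*(-27*s^2 + 52*s + 132) + 48*s^2 - 64*s - 64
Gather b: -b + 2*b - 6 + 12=b + 6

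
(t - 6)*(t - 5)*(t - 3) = t^3 - 14*t^2 + 63*t - 90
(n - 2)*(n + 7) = n^2 + 5*n - 14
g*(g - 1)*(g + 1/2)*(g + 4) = g^4 + 7*g^3/2 - 5*g^2/2 - 2*g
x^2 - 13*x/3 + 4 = (x - 3)*(x - 4/3)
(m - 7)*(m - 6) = m^2 - 13*m + 42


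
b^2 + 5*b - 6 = (b - 1)*(b + 6)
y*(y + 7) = y^2 + 7*y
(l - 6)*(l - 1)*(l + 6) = l^3 - l^2 - 36*l + 36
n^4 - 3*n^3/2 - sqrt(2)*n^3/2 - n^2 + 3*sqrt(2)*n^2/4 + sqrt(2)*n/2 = n*(n - 2)*(n + 1/2)*(n - sqrt(2)/2)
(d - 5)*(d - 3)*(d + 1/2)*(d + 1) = d^4 - 13*d^3/2 + 7*d^2/2 + 37*d/2 + 15/2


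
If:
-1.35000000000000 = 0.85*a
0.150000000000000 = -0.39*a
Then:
No Solution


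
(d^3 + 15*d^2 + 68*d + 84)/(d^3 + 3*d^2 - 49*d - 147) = (d^2 + 8*d + 12)/(d^2 - 4*d - 21)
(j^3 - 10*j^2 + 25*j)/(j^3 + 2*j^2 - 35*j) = (j - 5)/(j + 7)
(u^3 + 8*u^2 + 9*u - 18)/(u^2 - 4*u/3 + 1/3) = 3*(u^2 + 9*u + 18)/(3*u - 1)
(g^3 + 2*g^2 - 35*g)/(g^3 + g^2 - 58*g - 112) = g*(g - 5)/(g^2 - 6*g - 16)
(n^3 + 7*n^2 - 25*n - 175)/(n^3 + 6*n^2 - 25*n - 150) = (n + 7)/(n + 6)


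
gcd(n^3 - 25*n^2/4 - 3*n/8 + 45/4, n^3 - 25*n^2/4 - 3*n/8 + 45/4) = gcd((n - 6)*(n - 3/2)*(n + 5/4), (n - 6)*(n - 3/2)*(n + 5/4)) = n^3 - 25*n^2/4 - 3*n/8 + 45/4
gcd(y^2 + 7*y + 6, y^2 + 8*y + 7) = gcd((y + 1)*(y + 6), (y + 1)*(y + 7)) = y + 1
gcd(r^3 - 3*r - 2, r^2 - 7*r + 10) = r - 2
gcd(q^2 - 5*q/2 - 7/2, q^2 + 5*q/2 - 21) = q - 7/2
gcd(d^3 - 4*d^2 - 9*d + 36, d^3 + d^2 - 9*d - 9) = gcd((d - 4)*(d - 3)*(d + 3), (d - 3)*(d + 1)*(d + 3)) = d^2 - 9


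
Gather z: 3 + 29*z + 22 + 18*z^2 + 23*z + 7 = 18*z^2 + 52*z + 32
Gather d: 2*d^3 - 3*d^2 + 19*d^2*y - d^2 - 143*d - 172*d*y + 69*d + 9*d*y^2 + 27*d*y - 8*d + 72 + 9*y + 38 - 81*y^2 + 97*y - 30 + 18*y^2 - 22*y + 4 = 2*d^3 + d^2*(19*y - 4) + d*(9*y^2 - 145*y - 82) - 63*y^2 + 84*y + 84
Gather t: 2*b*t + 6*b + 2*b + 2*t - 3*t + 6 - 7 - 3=8*b + t*(2*b - 1) - 4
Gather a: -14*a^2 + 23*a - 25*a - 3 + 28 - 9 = -14*a^2 - 2*a + 16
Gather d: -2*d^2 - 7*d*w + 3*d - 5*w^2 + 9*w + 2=-2*d^2 + d*(3 - 7*w) - 5*w^2 + 9*w + 2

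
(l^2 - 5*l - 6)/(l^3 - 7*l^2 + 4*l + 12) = 1/(l - 2)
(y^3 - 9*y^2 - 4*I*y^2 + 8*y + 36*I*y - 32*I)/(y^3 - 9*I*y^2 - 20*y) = (y^2 - 9*y + 8)/(y*(y - 5*I))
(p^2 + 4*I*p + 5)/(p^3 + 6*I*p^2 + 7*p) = (p + 5*I)/(p*(p + 7*I))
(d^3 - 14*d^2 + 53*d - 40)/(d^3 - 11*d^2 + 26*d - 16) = (d - 5)/(d - 2)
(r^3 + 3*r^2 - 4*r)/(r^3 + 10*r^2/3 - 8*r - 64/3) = 3*r*(r - 1)/(3*r^2 - 2*r - 16)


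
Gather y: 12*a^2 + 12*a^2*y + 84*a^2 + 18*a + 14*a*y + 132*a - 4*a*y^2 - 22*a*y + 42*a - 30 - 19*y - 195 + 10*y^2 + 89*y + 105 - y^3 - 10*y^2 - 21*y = 96*a^2 - 4*a*y^2 + 192*a - y^3 + y*(12*a^2 - 8*a + 49) - 120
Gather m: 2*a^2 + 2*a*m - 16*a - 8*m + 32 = 2*a^2 - 16*a + m*(2*a - 8) + 32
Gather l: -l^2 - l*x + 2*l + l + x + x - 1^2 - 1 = -l^2 + l*(3 - x) + 2*x - 2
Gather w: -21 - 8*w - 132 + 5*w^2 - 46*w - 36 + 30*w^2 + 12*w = 35*w^2 - 42*w - 189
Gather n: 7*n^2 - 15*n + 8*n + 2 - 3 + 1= 7*n^2 - 7*n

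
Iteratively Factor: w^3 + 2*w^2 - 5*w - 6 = (w + 3)*(w^2 - w - 2) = (w - 2)*(w + 3)*(w + 1)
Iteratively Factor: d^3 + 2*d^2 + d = (d)*(d^2 + 2*d + 1) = d*(d + 1)*(d + 1)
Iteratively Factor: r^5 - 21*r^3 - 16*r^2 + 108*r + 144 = (r + 2)*(r^4 - 2*r^3 - 17*r^2 + 18*r + 72) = (r + 2)*(r + 3)*(r^3 - 5*r^2 - 2*r + 24) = (r - 3)*(r + 2)*(r + 3)*(r^2 - 2*r - 8) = (r - 4)*(r - 3)*(r + 2)*(r + 3)*(r + 2)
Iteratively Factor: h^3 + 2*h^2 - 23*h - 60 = (h + 3)*(h^2 - h - 20) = (h - 5)*(h + 3)*(h + 4)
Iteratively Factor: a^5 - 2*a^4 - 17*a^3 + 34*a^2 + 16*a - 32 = (a + 4)*(a^4 - 6*a^3 + 7*a^2 + 6*a - 8) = (a - 4)*(a + 4)*(a^3 - 2*a^2 - a + 2) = (a - 4)*(a - 2)*(a + 4)*(a^2 - 1) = (a - 4)*(a - 2)*(a - 1)*(a + 4)*(a + 1)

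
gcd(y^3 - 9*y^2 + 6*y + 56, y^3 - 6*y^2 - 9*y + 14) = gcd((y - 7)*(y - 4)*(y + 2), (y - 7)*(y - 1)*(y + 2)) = y^2 - 5*y - 14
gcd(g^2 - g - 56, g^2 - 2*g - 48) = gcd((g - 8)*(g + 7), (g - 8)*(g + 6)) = g - 8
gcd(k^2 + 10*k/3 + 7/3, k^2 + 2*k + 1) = k + 1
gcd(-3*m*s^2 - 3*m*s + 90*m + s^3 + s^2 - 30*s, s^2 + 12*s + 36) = s + 6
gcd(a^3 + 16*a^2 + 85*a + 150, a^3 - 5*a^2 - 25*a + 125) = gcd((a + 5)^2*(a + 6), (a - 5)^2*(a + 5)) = a + 5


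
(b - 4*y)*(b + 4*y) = b^2 - 16*y^2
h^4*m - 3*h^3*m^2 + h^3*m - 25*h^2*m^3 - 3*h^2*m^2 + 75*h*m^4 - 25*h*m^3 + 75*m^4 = (h - 5*m)*(h - 3*m)*(h + 5*m)*(h*m + m)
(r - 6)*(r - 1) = r^2 - 7*r + 6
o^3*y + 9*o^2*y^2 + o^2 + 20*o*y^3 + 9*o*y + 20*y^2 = (o + 4*y)*(o + 5*y)*(o*y + 1)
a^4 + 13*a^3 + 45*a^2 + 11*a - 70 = (a - 1)*(a + 2)*(a + 5)*(a + 7)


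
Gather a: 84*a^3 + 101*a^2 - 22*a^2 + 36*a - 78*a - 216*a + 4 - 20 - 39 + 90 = 84*a^3 + 79*a^2 - 258*a + 35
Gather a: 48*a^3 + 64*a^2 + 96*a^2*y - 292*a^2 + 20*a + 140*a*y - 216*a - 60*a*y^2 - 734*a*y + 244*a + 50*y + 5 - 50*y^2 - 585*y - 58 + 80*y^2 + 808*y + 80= 48*a^3 + a^2*(96*y - 228) + a*(-60*y^2 - 594*y + 48) + 30*y^2 + 273*y + 27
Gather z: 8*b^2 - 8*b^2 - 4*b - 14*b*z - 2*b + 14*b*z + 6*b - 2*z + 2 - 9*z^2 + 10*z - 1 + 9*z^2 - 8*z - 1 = 0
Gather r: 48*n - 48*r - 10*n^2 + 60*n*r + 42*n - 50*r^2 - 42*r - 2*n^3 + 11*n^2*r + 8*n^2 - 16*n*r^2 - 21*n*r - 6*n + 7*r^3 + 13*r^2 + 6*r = -2*n^3 - 2*n^2 + 84*n + 7*r^3 + r^2*(-16*n - 37) + r*(11*n^2 + 39*n - 84)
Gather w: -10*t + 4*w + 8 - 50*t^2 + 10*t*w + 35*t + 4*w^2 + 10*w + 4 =-50*t^2 + 25*t + 4*w^2 + w*(10*t + 14) + 12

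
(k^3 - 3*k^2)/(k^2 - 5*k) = k*(k - 3)/(k - 5)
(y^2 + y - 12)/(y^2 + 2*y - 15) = (y + 4)/(y + 5)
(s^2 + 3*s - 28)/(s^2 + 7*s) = (s - 4)/s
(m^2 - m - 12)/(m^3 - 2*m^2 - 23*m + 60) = (m + 3)/(m^2 + 2*m - 15)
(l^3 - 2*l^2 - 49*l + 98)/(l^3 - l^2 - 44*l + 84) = (l - 7)/(l - 6)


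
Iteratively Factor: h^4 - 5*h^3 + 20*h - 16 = (h - 4)*(h^3 - h^2 - 4*h + 4) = (h - 4)*(h + 2)*(h^2 - 3*h + 2) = (h - 4)*(h - 2)*(h + 2)*(h - 1)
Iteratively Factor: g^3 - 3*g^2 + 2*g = (g - 1)*(g^2 - 2*g) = g*(g - 1)*(g - 2)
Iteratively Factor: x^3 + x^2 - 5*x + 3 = (x - 1)*(x^2 + 2*x - 3) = (x - 1)^2*(x + 3)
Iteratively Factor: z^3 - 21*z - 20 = (z + 1)*(z^2 - z - 20) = (z - 5)*(z + 1)*(z + 4)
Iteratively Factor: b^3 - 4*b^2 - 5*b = (b + 1)*(b^2 - 5*b) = (b - 5)*(b + 1)*(b)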